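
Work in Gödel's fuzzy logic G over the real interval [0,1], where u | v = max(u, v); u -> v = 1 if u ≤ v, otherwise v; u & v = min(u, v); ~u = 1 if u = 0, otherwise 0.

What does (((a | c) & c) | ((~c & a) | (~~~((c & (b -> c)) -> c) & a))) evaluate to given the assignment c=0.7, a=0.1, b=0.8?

0.70

(a | c) = max(0.1, 0.7) = 0.7
((a | c) & c) = min(0.7, 0.7) = 0.7
~c: Gödel ¬ of 0.7 = 0 (operand ≠ 0)
(~c & a) = min(0, 0.1) = 0
(b -> c): 0.8 > 0.7, so result = 0.7
(c & (b -> c)) = min(0.7, 0.7) = 0.7
((c & (b -> c)) -> c): 0.7 ≤ 0.7, so result = 1
~((c & (b -> c)) -> c): Gödel ¬ of 1 = 0 (operand ≠ 0)
~~((c & (b -> c)) -> c): Gödel ¬ of 0 = 1 (operand is 0)
~~~((c & (b -> c)) -> c): Gödel ¬ of 1 = 0 (operand ≠ 0)
(~~~((c & (b -> c)) -> c) & a) = min(0, 0.1) = 0
((~c & a) | (~~~((c & (b -> c)) -> c) & a)) = max(0, 0) = 0
(((a | c) & c) | ((~c & a) | (~~~((c & (b -> c)) -> c) & a))) = max(0.7, 0) = 0.7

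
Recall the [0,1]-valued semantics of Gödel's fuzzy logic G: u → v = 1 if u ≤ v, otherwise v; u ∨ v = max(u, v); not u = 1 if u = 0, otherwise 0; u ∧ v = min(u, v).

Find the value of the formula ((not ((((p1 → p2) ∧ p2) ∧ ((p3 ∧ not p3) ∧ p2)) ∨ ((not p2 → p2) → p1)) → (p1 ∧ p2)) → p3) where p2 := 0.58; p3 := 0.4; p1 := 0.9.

0.40

(p1 → p2): 0.9 > 0.58, so result = 0.58
((p1 → p2) ∧ p2) = min(0.58, 0.58) = 0.58
not p3: Gödel ¬ of 0.4 = 0 (operand ≠ 0)
(p3 ∧ not p3) = min(0.4, 0) = 0
((p3 ∧ not p3) ∧ p2) = min(0, 0.58) = 0
(((p1 → p2) ∧ p2) ∧ ((p3 ∧ not p3) ∧ p2)) = min(0.58, 0) = 0
not p2: Gödel ¬ of 0.58 = 0 (operand ≠ 0)
(not p2 → p2): 0 ≤ 0.58, so result = 1
((not p2 → p2) → p1): 1 > 0.9, so result = 0.9
((((p1 → p2) ∧ p2) ∧ ((p3 ∧ not p3) ∧ p2)) ∨ ((not p2 → p2) → p1)) = max(0, 0.9) = 0.9
not ((((p1 → p2) ∧ p2) ∧ ((p3 ∧ not p3) ∧ p2)) ∨ ((not p2 → p2) → p1)): Gödel ¬ of 0.9 = 0 (operand ≠ 0)
(p1 ∧ p2) = min(0.9, 0.58) = 0.58
(not ((((p1 → p2) ∧ p2) ∧ ((p3 ∧ not p3) ∧ p2)) ∨ ((not p2 → p2) → p1)) → (p1 ∧ p2)): 0 ≤ 0.58, so result = 1
((not ((((p1 → p2) ∧ p2) ∧ ((p3 ∧ not p3) ∧ p2)) ∨ ((not p2 → p2) → p1)) → (p1 ∧ p2)) → p3): 1 > 0.4, so result = 0.4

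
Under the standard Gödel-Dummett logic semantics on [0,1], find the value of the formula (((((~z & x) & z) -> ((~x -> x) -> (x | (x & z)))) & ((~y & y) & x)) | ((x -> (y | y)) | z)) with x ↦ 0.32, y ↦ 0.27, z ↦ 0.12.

~z: Gödel ¬ of 0.12 = 0 (operand ≠ 0)
(~z & x) = min(0, 0.32) = 0
((~z & x) & z) = min(0, 0.12) = 0
~x: Gödel ¬ of 0.32 = 0 (operand ≠ 0)
(~x -> x): 0 ≤ 0.32, so result = 1
(x & z) = min(0.32, 0.12) = 0.12
(x | (x & z)) = max(0.32, 0.12) = 0.32
((~x -> x) -> (x | (x & z))): 1 > 0.32, so result = 0.32
(((~z & x) & z) -> ((~x -> x) -> (x | (x & z)))): 0 ≤ 0.32, so result = 1
~y: Gödel ¬ of 0.27 = 0 (operand ≠ 0)
(~y & y) = min(0, 0.27) = 0
((~y & y) & x) = min(0, 0.32) = 0
((((~z & x) & z) -> ((~x -> x) -> (x | (x & z)))) & ((~y & y) & x)) = min(1, 0) = 0
(y | y) = max(0.27, 0.27) = 0.27
(x -> (y | y)): 0.32 > 0.27, so result = 0.27
((x -> (y | y)) | z) = max(0.27, 0.12) = 0.27
(((((~z & x) & z) -> ((~x -> x) -> (x | (x & z)))) & ((~y & y) & x)) | ((x -> (y | y)) | z)) = max(0, 0.27) = 0.27

0.27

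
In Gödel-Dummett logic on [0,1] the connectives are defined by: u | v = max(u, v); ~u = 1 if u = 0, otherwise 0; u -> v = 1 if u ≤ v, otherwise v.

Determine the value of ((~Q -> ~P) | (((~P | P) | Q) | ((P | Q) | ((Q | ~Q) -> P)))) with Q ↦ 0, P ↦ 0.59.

~Q: Gödel ¬ of 0 = 1 (operand is 0)
~P: Gödel ¬ of 0.59 = 0 (operand ≠ 0)
(~Q -> ~P): 1 > 0, so result = 0
~P: Gödel ¬ of 0.59 = 0 (operand ≠ 0)
(~P | P) = max(0, 0.59) = 0.59
((~P | P) | Q) = max(0.59, 0) = 0.59
(P | Q) = max(0.59, 0) = 0.59
~Q: Gödel ¬ of 0 = 1 (operand is 0)
(Q | ~Q) = max(0, 1) = 1
((Q | ~Q) -> P): 1 > 0.59, so result = 0.59
((P | Q) | ((Q | ~Q) -> P)) = max(0.59, 0.59) = 0.59
(((~P | P) | Q) | ((P | Q) | ((Q | ~Q) -> P))) = max(0.59, 0.59) = 0.59
((~Q -> ~P) | (((~P | P) | Q) | ((P | Q) | ((Q | ~Q) -> P)))) = max(0, 0.59) = 0.59

0.59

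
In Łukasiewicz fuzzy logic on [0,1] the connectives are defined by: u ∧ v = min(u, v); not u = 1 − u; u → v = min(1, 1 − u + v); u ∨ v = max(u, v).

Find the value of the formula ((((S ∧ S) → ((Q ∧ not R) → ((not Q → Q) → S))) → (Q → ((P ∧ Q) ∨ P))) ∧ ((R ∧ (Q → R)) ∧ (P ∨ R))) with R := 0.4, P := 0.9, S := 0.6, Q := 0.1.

(S ∧ S) = min(0.6, 0.6) = 0.6
not R: Łukasiewicz ¬ gives 1 − 0.4 = 0.6
(Q ∧ not R) = min(0.1, 0.6) = 0.1
not Q: Łukasiewicz ¬ gives 1 − 0.1 = 0.9
(not Q → Q): min(1, 1 − 0.9 + 0.1) = 0.2
((not Q → Q) → S): min(1, 1 − 0.2 + 0.6) = 1
((Q ∧ not R) → ((not Q → Q) → S)): min(1, 1 − 0.1 + 1) = 1
((S ∧ S) → ((Q ∧ not R) → ((not Q → Q) → S))): min(1, 1 − 0.6 + 1) = 1
(P ∧ Q) = min(0.9, 0.1) = 0.1
((P ∧ Q) ∨ P) = max(0.1, 0.9) = 0.9
(Q → ((P ∧ Q) ∨ P)): min(1, 1 − 0.1 + 0.9) = 1
(((S ∧ S) → ((Q ∧ not R) → ((not Q → Q) → S))) → (Q → ((P ∧ Q) ∨ P))): min(1, 1 − 1 + 1) = 1
(Q → R): min(1, 1 − 0.1 + 0.4) = 1
(R ∧ (Q → R)) = min(0.4, 1) = 0.4
(P ∨ R) = max(0.9, 0.4) = 0.9
((R ∧ (Q → R)) ∧ (P ∨ R)) = min(0.4, 0.9) = 0.4
((((S ∧ S) → ((Q ∧ not R) → ((not Q → Q) → S))) → (Q → ((P ∧ Q) ∨ P))) ∧ ((R ∧ (Q → R)) ∧ (P ∨ R))) = min(1, 0.4) = 0.4

0.40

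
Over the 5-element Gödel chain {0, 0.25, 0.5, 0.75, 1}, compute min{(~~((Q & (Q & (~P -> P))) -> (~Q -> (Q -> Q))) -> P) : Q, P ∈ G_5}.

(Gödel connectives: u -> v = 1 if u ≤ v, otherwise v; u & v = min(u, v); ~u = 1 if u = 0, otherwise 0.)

The minimum is attained at Q = 0, P = 0:
  ~P: Gödel ¬ of 0 = 1 (operand is 0)
  (~P -> P): 1 > 0, so result = 0
  (Q & (~P -> P)) = min(0, 0) = 0
  (Q & (Q & (~P -> P))) = min(0, 0) = 0
  ~Q: Gödel ¬ of 0 = 1 (operand is 0)
  (Q -> Q): 0 ≤ 0, so result = 1
  (~Q -> (Q -> Q)): 1 ≤ 1, so result = 1
  ((Q & (Q & (~P -> P))) -> (~Q -> (Q -> Q))): 0 ≤ 1, so result = 1
  ~((Q & (Q & (~P -> P))) -> (~Q -> (Q -> Q))): Gödel ¬ of 1 = 0 (operand ≠ 0)
  ~~((Q & (Q & (~P -> P))) -> (~Q -> (Q -> Q))): Gödel ¬ of 0 = 1 (operand is 0)
  (~~((Q & (Q & (~P -> P))) -> (~Q -> (Q -> Q))) -> P): 1 > 0, so result = 0
Checking all 25 assignments confirms none give a value below 0.00.

0.00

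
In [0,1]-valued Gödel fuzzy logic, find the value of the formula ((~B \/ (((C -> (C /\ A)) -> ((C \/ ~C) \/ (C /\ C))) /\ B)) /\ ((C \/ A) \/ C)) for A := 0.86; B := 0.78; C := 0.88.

~B: Gödel ¬ of 0.78 = 0 (operand ≠ 0)
(C /\ A) = min(0.88, 0.86) = 0.86
(C -> (C /\ A)): 0.88 > 0.86, so result = 0.86
~C: Gödel ¬ of 0.88 = 0 (operand ≠ 0)
(C \/ ~C) = max(0.88, 0) = 0.88
(C /\ C) = min(0.88, 0.88) = 0.88
((C \/ ~C) \/ (C /\ C)) = max(0.88, 0.88) = 0.88
((C -> (C /\ A)) -> ((C \/ ~C) \/ (C /\ C))): 0.86 ≤ 0.88, so result = 1
(((C -> (C /\ A)) -> ((C \/ ~C) \/ (C /\ C))) /\ B) = min(1, 0.78) = 0.78
(~B \/ (((C -> (C /\ A)) -> ((C \/ ~C) \/ (C /\ C))) /\ B)) = max(0, 0.78) = 0.78
(C \/ A) = max(0.88, 0.86) = 0.88
((C \/ A) \/ C) = max(0.88, 0.88) = 0.88
((~B \/ (((C -> (C /\ A)) -> ((C \/ ~C) \/ (C /\ C))) /\ B)) /\ ((C \/ A) \/ C)) = min(0.78, 0.88) = 0.78

0.78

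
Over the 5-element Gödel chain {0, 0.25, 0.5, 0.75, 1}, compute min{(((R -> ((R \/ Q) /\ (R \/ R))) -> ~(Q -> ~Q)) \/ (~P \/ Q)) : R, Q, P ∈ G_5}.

0.00

The minimum is attained at R = 0, Q = 0, P = 0.25:
  (R \/ Q) = max(0, 0) = 0
  (R \/ R) = max(0, 0) = 0
  ((R \/ Q) /\ (R \/ R)) = min(0, 0) = 0
  (R -> ((R \/ Q) /\ (R \/ R))): 0 ≤ 0, so result = 1
  ~Q: Gödel ¬ of 0 = 1 (operand is 0)
  (Q -> ~Q): 0 ≤ 1, so result = 1
  ~(Q -> ~Q): Gödel ¬ of 1 = 0 (operand ≠ 0)
  ((R -> ((R \/ Q) /\ (R \/ R))) -> ~(Q -> ~Q)): 1 > 0, so result = 0
  ~P: Gödel ¬ of 0.25 = 0 (operand ≠ 0)
  (~P \/ Q) = max(0, 0) = 0
  (((R -> ((R \/ Q) /\ (R \/ R))) -> ~(Q -> ~Q)) \/ (~P \/ Q)) = max(0, 0) = 0
Checking all 125 assignments confirms none give a value below 0.00.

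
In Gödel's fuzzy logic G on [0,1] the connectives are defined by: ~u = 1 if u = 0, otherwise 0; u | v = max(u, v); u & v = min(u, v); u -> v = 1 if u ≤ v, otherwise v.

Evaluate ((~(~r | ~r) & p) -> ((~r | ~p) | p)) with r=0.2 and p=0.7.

1.00

~r: Gödel ¬ of 0.2 = 0 (operand ≠ 0)
~r: Gödel ¬ of 0.2 = 0 (operand ≠ 0)
(~r | ~r) = max(0, 0) = 0
~(~r | ~r): Gödel ¬ of 0 = 1 (operand is 0)
(~(~r | ~r) & p) = min(1, 0.7) = 0.7
~r: Gödel ¬ of 0.2 = 0 (operand ≠ 0)
~p: Gödel ¬ of 0.7 = 0 (operand ≠ 0)
(~r | ~p) = max(0, 0) = 0
((~r | ~p) | p) = max(0, 0.7) = 0.7
((~(~r | ~r) & p) -> ((~r | ~p) | p)): 0.7 ≤ 0.7, so result = 1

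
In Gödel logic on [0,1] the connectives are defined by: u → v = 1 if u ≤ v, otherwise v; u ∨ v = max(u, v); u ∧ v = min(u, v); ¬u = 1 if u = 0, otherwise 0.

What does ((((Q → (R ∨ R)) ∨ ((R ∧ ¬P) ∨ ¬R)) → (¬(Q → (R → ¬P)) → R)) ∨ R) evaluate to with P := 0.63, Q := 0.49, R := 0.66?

0.66

(R ∨ R) = max(0.66, 0.66) = 0.66
(Q → (R ∨ R)): 0.49 ≤ 0.66, so result = 1
¬P: Gödel ¬ of 0.63 = 0 (operand ≠ 0)
(R ∧ ¬P) = min(0.66, 0) = 0
¬R: Gödel ¬ of 0.66 = 0 (operand ≠ 0)
((R ∧ ¬P) ∨ ¬R) = max(0, 0) = 0
((Q → (R ∨ R)) ∨ ((R ∧ ¬P) ∨ ¬R)) = max(1, 0) = 1
¬P: Gödel ¬ of 0.63 = 0 (operand ≠ 0)
(R → ¬P): 0.66 > 0, so result = 0
(Q → (R → ¬P)): 0.49 > 0, so result = 0
¬(Q → (R → ¬P)): Gödel ¬ of 0 = 1 (operand is 0)
(¬(Q → (R → ¬P)) → R): 1 > 0.66, so result = 0.66
(((Q → (R ∨ R)) ∨ ((R ∧ ¬P) ∨ ¬R)) → (¬(Q → (R → ¬P)) → R)): 1 > 0.66, so result = 0.66
((((Q → (R ∨ R)) ∨ ((R ∧ ¬P) ∨ ¬R)) → (¬(Q → (R → ¬P)) → R)) ∨ R) = max(0.66, 0.66) = 0.66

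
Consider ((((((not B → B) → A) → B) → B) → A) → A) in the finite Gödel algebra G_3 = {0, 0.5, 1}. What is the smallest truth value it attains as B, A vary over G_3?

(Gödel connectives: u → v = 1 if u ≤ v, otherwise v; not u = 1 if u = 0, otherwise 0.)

0.50

The minimum is attained at B = 0.5, A = 0.5:
  not B: Gödel ¬ of 0.5 = 0 (operand ≠ 0)
  (not B → B): 0 ≤ 0.5, so result = 1
  ((not B → B) → A): 1 > 0.5, so result = 0.5
  (((not B → B) → A) → B): 0.5 ≤ 0.5, so result = 1
  ((((not B → B) → A) → B) → B): 1 > 0.5, so result = 0.5
  (((((not B → B) → A) → B) → B) → A): 0.5 ≤ 0.5, so result = 1
  ((((((not B → B) → A) → B) → B) → A) → A): 1 > 0.5, so result = 0.5
Checking all 9 assignments confirms none give a value below 0.50.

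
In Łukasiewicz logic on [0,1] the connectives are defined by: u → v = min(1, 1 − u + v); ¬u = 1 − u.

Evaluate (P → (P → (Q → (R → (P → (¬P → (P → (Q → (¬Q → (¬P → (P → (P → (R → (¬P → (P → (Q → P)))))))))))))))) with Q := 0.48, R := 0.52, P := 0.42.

1.00

¬P: Łukasiewicz ¬ gives 1 − 0.42 = 0.58
¬Q: Łukasiewicz ¬ gives 1 − 0.48 = 0.52
¬P: Łukasiewicz ¬ gives 1 − 0.42 = 0.58
¬P: Łukasiewicz ¬ gives 1 − 0.42 = 0.58
(Q → P): min(1, 1 − 0.48 + 0.42) = 0.94
(P → (Q → P)): min(1, 1 − 0.42 + 0.94) = 1
(¬P → (P → (Q → P))): min(1, 1 − 0.58 + 1) = 1
(R → (¬P → (P → (Q → P)))): min(1, 1 − 0.52 + 1) = 1
(P → (R → (¬P → (P → (Q → P))))): min(1, 1 − 0.42 + 1) = 1
(P → (P → (R → (¬P → (P → (Q → P)))))): min(1, 1 − 0.42 + 1) = 1
(¬P → (P → (P → (R → (¬P → (P → (Q → P))))))): min(1, 1 − 0.58 + 1) = 1
(¬Q → (¬P → (P → (P → (R → (¬P → (P → (Q → P)))))))): min(1, 1 − 0.52 + 1) = 1
(Q → (¬Q → (¬P → (P → (P → (R → (¬P → (P → (Q → P))))))))): min(1, 1 − 0.48 + 1) = 1
(P → (Q → (¬Q → (¬P → (P → (P → (R → (¬P → (P → (Q → P)))))))))): min(1, 1 − 0.42 + 1) = 1
(¬P → (P → (Q → (¬Q → (¬P → (P → (P → (R → (¬P → (P → (Q → P))))))))))): min(1, 1 − 0.58 + 1) = 1
(P → (¬P → (P → (Q → (¬Q → (¬P → (P → (P → (R → (¬P → (P → (Q → P)))))))))))): min(1, 1 − 0.42 + 1) = 1
(R → (P → (¬P → (P → (Q → (¬Q → (¬P → (P → (P → (R → (¬P → (P → (Q → P))))))))))))): min(1, 1 − 0.52 + 1) = 1
(Q → (R → (P → (¬P → (P → (Q → (¬Q → (¬P → (P → (P → (R → (¬P → (P → (Q → P)))))))))))))): min(1, 1 − 0.48 + 1) = 1
(P → (Q → (R → (P → (¬P → (P → (Q → (¬Q → (¬P → (P → (P → (R → (¬P → (P → (Q → P))))))))))))))): min(1, 1 − 0.42 + 1) = 1
(P → (P → (Q → (R → (P → (¬P → (P → (Q → (¬Q → (¬P → (P → (P → (R → (¬P → (P → (Q → P)))))))))))))))): min(1, 1 − 0.42 + 1) = 1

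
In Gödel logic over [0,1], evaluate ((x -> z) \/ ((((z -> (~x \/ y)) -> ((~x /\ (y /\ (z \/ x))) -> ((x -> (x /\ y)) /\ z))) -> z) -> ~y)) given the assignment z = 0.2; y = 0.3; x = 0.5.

(x -> z): 0.5 > 0.2, so result = 0.2
~x: Gödel ¬ of 0.5 = 0 (operand ≠ 0)
(~x \/ y) = max(0, 0.3) = 0.3
(z -> (~x \/ y)): 0.2 ≤ 0.3, so result = 1
~x: Gödel ¬ of 0.5 = 0 (operand ≠ 0)
(z \/ x) = max(0.2, 0.5) = 0.5
(y /\ (z \/ x)) = min(0.3, 0.5) = 0.3
(~x /\ (y /\ (z \/ x))) = min(0, 0.3) = 0
(x /\ y) = min(0.5, 0.3) = 0.3
(x -> (x /\ y)): 0.5 > 0.3, so result = 0.3
((x -> (x /\ y)) /\ z) = min(0.3, 0.2) = 0.2
((~x /\ (y /\ (z \/ x))) -> ((x -> (x /\ y)) /\ z)): 0 ≤ 0.2, so result = 1
((z -> (~x \/ y)) -> ((~x /\ (y /\ (z \/ x))) -> ((x -> (x /\ y)) /\ z))): 1 ≤ 1, so result = 1
(((z -> (~x \/ y)) -> ((~x /\ (y /\ (z \/ x))) -> ((x -> (x /\ y)) /\ z))) -> z): 1 > 0.2, so result = 0.2
~y: Gödel ¬ of 0.3 = 0 (operand ≠ 0)
((((z -> (~x \/ y)) -> ((~x /\ (y /\ (z \/ x))) -> ((x -> (x /\ y)) /\ z))) -> z) -> ~y): 0.2 > 0, so result = 0
((x -> z) \/ ((((z -> (~x \/ y)) -> ((~x /\ (y /\ (z \/ x))) -> ((x -> (x /\ y)) /\ z))) -> z) -> ~y)) = max(0.2, 0) = 0.2

0.20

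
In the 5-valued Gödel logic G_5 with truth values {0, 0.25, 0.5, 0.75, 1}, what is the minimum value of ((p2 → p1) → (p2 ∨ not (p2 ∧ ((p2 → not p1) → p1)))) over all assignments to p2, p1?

0.25

The minimum is attained at p2 = 0.25, p1 = 0.25:
  (p2 → p1): 0.25 ≤ 0.25, so result = 1
  not p1: Gödel ¬ of 0.25 = 0 (operand ≠ 0)
  (p2 → not p1): 0.25 > 0, so result = 0
  ((p2 → not p1) → p1): 0 ≤ 0.25, so result = 1
  (p2 ∧ ((p2 → not p1) → p1)) = min(0.25, 1) = 0.25
  not (p2 ∧ ((p2 → not p1) → p1)): Gödel ¬ of 0.25 = 0 (operand ≠ 0)
  (p2 ∨ not (p2 ∧ ((p2 → not p1) → p1))) = max(0.25, 0) = 0.25
  ((p2 → p1) → (p2 ∨ not (p2 ∧ ((p2 → not p1) → p1)))): 1 > 0.25, so result = 0.25
Checking all 25 assignments confirms none give a value below 0.25.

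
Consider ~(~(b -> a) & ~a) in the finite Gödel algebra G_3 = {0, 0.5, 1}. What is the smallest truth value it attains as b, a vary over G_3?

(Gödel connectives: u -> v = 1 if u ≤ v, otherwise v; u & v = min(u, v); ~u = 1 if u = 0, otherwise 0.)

0.00

The minimum is attained at b = 0.5, a = 0:
  (b -> a): 0.5 > 0, so result = 0
  ~(b -> a): Gödel ¬ of 0 = 1 (operand is 0)
  ~a: Gödel ¬ of 0 = 1 (operand is 0)
  (~(b -> a) & ~a) = min(1, 1) = 1
  ~(~(b -> a) & ~a): Gödel ¬ of 1 = 0 (operand ≠ 0)
Checking all 9 assignments confirms none give a value below 0.00.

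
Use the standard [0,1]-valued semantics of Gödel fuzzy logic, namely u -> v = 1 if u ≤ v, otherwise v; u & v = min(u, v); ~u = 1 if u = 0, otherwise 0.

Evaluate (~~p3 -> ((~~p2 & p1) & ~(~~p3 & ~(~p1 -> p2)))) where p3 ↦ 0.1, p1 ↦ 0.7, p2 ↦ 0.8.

~p3: Gödel ¬ of 0.1 = 0 (operand ≠ 0)
~~p3: Gödel ¬ of 0 = 1 (operand is 0)
~p2: Gödel ¬ of 0.8 = 0 (operand ≠ 0)
~~p2: Gödel ¬ of 0 = 1 (operand is 0)
(~~p2 & p1) = min(1, 0.7) = 0.7
~p3: Gödel ¬ of 0.1 = 0 (operand ≠ 0)
~~p3: Gödel ¬ of 0 = 1 (operand is 0)
~p1: Gödel ¬ of 0.7 = 0 (operand ≠ 0)
(~p1 -> p2): 0 ≤ 0.8, so result = 1
~(~p1 -> p2): Gödel ¬ of 1 = 0 (operand ≠ 0)
(~~p3 & ~(~p1 -> p2)) = min(1, 0) = 0
~(~~p3 & ~(~p1 -> p2)): Gödel ¬ of 0 = 1 (operand is 0)
((~~p2 & p1) & ~(~~p3 & ~(~p1 -> p2))) = min(0.7, 1) = 0.7
(~~p3 -> ((~~p2 & p1) & ~(~~p3 & ~(~p1 -> p2)))): 1 > 0.7, so result = 0.7

0.70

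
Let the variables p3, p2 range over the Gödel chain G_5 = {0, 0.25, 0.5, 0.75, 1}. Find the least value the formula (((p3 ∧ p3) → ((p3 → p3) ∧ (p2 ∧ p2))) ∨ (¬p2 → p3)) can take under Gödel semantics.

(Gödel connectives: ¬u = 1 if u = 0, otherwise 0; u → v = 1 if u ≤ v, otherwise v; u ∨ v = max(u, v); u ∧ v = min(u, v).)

0.25

The minimum is attained at p3 = 0.25, p2 = 0:
  (p3 ∧ p3) = min(0.25, 0.25) = 0.25
  (p3 → p3): 0.25 ≤ 0.25, so result = 1
  (p2 ∧ p2) = min(0, 0) = 0
  ((p3 → p3) ∧ (p2 ∧ p2)) = min(1, 0) = 0
  ((p3 ∧ p3) → ((p3 → p3) ∧ (p2 ∧ p2))): 0.25 > 0, so result = 0
  ¬p2: Gödel ¬ of 0 = 1 (operand is 0)
  (¬p2 → p3): 1 > 0.25, so result = 0.25
  (((p3 ∧ p3) → ((p3 → p3) ∧ (p2 ∧ p2))) ∨ (¬p2 → p3)) = max(0, 0.25) = 0.25
Checking all 25 assignments confirms none give a value below 0.25.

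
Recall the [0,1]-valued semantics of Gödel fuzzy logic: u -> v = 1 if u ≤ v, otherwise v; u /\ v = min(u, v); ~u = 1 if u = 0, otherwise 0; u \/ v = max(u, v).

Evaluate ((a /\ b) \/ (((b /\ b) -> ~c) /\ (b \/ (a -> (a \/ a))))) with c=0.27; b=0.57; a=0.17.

(a /\ b) = min(0.17, 0.57) = 0.17
(b /\ b) = min(0.57, 0.57) = 0.57
~c: Gödel ¬ of 0.27 = 0 (operand ≠ 0)
((b /\ b) -> ~c): 0.57 > 0, so result = 0
(a \/ a) = max(0.17, 0.17) = 0.17
(a -> (a \/ a)): 0.17 ≤ 0.17, so result = 1
(b \/ (a -> (a \/ a))) = max(0.57, 1) = 1
(((b /\ b) -> ~c) /\ (b \/ (a -> (a \/ a)))) = min(0, 1) = 0
((a /\ b) \/ (((b /\ b) -> ~c) /\ (b \/ (a -> (a \/ a))))) = max(0.17, 0) = 0.17

0.17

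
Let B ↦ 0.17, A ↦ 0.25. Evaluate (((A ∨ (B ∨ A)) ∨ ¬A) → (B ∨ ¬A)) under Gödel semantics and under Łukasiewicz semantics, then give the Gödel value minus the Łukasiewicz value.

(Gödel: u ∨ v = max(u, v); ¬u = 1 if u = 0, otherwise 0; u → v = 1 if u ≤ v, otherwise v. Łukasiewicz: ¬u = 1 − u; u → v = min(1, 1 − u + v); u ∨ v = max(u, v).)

-0.83

Gödel evaluation:
  (B ∨ A) = max(0.17, 0.25) = 0.25
  (A ∨ (B ∨ A)) = max(0.25, 0.25) = 0.25
  ¬A: Gödel ¬ of 0.25 = 0 (operand ≠ 0)
  ((A ∨ (B ∨ A)) ∨ ¬A) = max(0.25, 0) = 0.25
  ¬A: Gödel ¬ of 0.25 = 0 (operand ≠ 0)
  (B ∨ ¬A) = max(0.17, 0) = 0.17
  (((A ∨ (B ∨ A)) ∨ ¬A) → (B ∨ ¬A)): 0.25 > 0.17, so result = 0.17
  Gödel value = 0.17
Łukasiewicz evaluation:
  (B ∨ A) = max(0.17, 0.25) = 0.25
  (A ∨ (B ∨ A)) = max(0.25, 0.25) = 0.25
  ¬A: Łukasiewicz ¬ gives 1 − 0.25 = 0.75
  ((A ∨ (B ∨ A)) ∨ ¬A) = max(0.25, 0.75) = 0.75
  ¬A: Łukasiewicz ¬ gives 1 − 0.25 = 0.75
  (B ∨ ¬A) = max(0.17, 0.75) = 0.75
  (((A ∨ (B ∨ A)) ∨ ¬A) → (B ∨ ¬A)): min(1, 1 − 0.75 + 0.75) = 1
  Łukasiewicz value = 1
Difference: 0.17 − 1 = -0.83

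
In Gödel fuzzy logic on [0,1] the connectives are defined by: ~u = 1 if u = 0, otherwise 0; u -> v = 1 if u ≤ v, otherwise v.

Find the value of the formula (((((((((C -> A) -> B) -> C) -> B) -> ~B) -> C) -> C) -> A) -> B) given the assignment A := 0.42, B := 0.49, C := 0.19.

0.49

(C -> A): 0.19 ≤ 0.42, so result = 1
((C -> A) -> B): 1 > 0.49, so result = 0.49
(((C -> A) -> B) -> C): 0.49 > 0.19, so result = 0.19
((((C -> A) -> B) -> C) -> B): 0.19 ≤ 0.49, so result = 1
~B: Gödel ¬ of 0.49 = 0 (operand ≠ 0)
(((((C -> A) -> B) -> C) -> B) -> ~B): 1 > 0, so result = 0
((((((C -> A) -> B) -> C) -> B) -> ~B) -> C): 0 ≤ 0.19, so result = 1
(((((((C -> A) -> B) -> C) -> B) -> ~B) -> C) -> C): 1 > 0.19, so result = 0.19
((((((((C -> A) -> B) -> C) -> B) -> ~B) -> C) -> C) -> A): 0.19 ≤ 0.42, so result = 1
(((((((((C -> A) -> B) -> C) -> B) -> ~B) -> C) -> C) -> A) -> B): 1 > 0.49, so result = 0.49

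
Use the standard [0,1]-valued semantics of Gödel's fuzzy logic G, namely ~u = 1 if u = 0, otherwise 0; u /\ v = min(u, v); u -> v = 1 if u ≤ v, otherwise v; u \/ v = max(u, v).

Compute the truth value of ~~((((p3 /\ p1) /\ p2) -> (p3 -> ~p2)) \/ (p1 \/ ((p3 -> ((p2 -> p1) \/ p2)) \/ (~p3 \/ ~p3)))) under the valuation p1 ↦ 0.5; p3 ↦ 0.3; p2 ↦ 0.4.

1.00

(p3 /\ p1) = min(0.3, 0.5) = 0.3
((p3 /\ p1) /\ p2) = min(0.3, 0.4) = 0.3
~p2: Gödel ¬ of 0.4 = 0 (operand ≠ 0)
(p3 -> ~p2): 0.3 > 0, so result = 0
(((p3 /\ p1) /\ p2) -> (p3 -> ~p2)): 0.3 > 0, so result = 0
(p2 -> p1): 0.4 ≤ 0.5, so result = 1
((p2 -> p1) \/ p2) = max(1, 0.4) = 1
(p3 -> ((p2 -> p1) \/ p2)): 0.3 ≤ 1, so result = 1
~p3: Gödel ¬ of 0.3 = 0 (operand ≠ 0)
~p3: Gödel ¬ of 0.3 = 0 (operand ≠ 0)
(~p3 \/ ~p3) = max(0, 0) = 0
((p3 -> ((p2 -> p1) \/ p2)) \/ (~p3 \/ ~p3)) = max(1, 0) = 1
(p1 \/ ((p3 -> ((p2 -> p1) \/ p2)) \/ (~p3 \/ ~p3))) = max(0.5, 1) = 1
((((p3 /\ p1) /\ p2) -> (p3 -> ~p2)) \/ (p1 \/ ((p3 -> ((p2 -> p1) \/ p2)) \/ (~p3 \/ ~p3)))) = max(0, 1) = 1
~((((p3 /\ p1) /\ p2) -> (p3 -> ~p2)) \/ (p1 \/ ((p3 -> ((p2 -> p1) \/ p2)) \/ (~p3 \/ ~p3)))): Gödel ¬ of 1 = 0 (operand ≠ 0)
~~((((p3 /\ p1) /\ p2) -> (p3 -> ~p2)) \/ (p1 \/ ((p3 -> ((p2 -> p1) \/ p2)) \/ (~p3 \/ ~p3)))): Gödel ¬ of 0 = 1 (operand is 0)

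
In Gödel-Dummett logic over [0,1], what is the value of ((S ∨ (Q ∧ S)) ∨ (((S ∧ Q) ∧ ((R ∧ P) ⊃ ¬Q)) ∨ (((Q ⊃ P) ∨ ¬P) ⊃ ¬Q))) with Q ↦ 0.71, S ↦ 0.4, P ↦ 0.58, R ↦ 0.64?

0.40

(Q ∧ S) = min(0.71, 0.4) = 0.4
(S ∨ (Q ∧ S)) = max(0.4, 0.4) = 0.4
(S ∧ Q) = min(0.4, 0.71) = 0.4
(R ∧ P) = min(0.64, 0.58) = 0.58
¬Q: Gödel ¬ of 0.71 = 0 (operand ≠ 0)
((R ∧ P) ⊃ ¬Q): 0.58 > 0, so result = 0
((S ∧ Q) ∧ ((R ∧ P) ⊃ ¬Q)) = min(0.4, 0) = 0
(Q ⊃ P): 0.71 > 0.58, so result = 0.58
¬P: Gödel ¬ of 0.58 = 0 (operand ≠ 0)
((Q ⊃ P) ∨ ¬P) = max(0.58, 0) = 0.58
¬Q: Gödel ¬ of 0.71 = 0 (operand ≠ 0)
(((Q ⊃ P) ∨ ¬P) ⊃ ¬Q): 0.58 > 0, so result = 0
(((S ∧ Q) ∧ ((R ∧ P) ⊃ ¬Q)) ∨ (((Q ⊃ P) ∨ ¬P) ⊃ ¬Q)) = max(0, 0) = 0
((S ∨ (Q ∧ S)) ∨ (((S ∧ Q) ∧ ((R ∧ P) ⊃ ¬Q)) ∨ (((Q ⊃ P) ∨ ¬P) ⊃ ¬Q))) = max(0.4, 0) = 0.4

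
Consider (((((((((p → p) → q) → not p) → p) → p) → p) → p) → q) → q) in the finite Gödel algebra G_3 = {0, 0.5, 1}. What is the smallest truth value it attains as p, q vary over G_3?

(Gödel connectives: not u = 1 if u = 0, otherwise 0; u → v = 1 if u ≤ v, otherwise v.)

0.50

The minimum is attained at p = 0.5, q = 0.5:
  (p → p): 0.5 ≤ 0.5, so result = 1
  ((p → p) → q): 1 > 0.5, so result = 0.5
  not p: Gödel ¬ of 0.5 = 0 (operand ≠ 0)
  (((p → p) → q) → not p): 0.5 > 0, so result = 0
  ((((p → p) → q) → not p) → p): 0 ≤ 0.5, so result = 1
  (((((p → p) → q) → not p) → p) → p): 1 > 0.5, so result = 0.5
  ((((((p → p) → q) → not p) → p) → p) → p): 0.5 ≤ 0.5, so result = 1
  (((((((p → p) → q) → not p) → p) → p) → p) → p): 1 > 0.5, so result = 0.5
  ((((((((p → p) → q) → not p) → p) → p) → p) → p) → q): 0.5 ≤ 0.5, so result = 1
  (((((((((p → p) → q) → not p) → p) → p) → p) → p) → q) → q): 1 > 0.5, so result = 0.5
Checking all 9 assignments confirms none give a value below 0.50.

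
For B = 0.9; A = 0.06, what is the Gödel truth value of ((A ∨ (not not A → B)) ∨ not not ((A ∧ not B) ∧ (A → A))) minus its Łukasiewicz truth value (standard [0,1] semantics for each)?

-0.10

Gödel evaluation:
  not A: Gödel ¬ of 0.06 = 0 (operand ≠ 0)
  not not A: Gödel ¬ of 0 = 1 (operand is 0)
  (not not A → B): 1 > 0.9, so result = 0.9
  (A ∨ (not not A → B)) = max(0.06, 0.9) = 0.9
  not B: Gödel ¬ of 0.9 = 0 (operand ≠ 0)
  (A ∧ not B) = min(0.06, 0) = 0
  (A → A): 0.06 ≤ 0.06, so result = 1
  ((A ∧ not B) ∧ (A → A)) = min(0, 1) = 0
  not ((A ∧ not B) ∧ (A → A)): Gödel ¬ of 0 = 1 (operand is 0)
  not not ((A ∧ not B) ∧ (A → A)): Gödel ¬ of 1 = 0 (operand ≠ 0)
  ((A ∨ (not not A → B)) ∨ not not ((A ∧ not B) ∧ (A → A))) = max(0.9, 0) = 0.9
  Gödel value = 0.9
Łukasiewicz evaluation:
  not A: Łukasiewicz ¬ gives 1 − 0.06 = 0.94
  not not A: Łukasiewicz ¬ gives 1 − 0.94 = 0.06
  (not not A → B): min(1, 1 − 0.06 + 0.9) = 1
  (A ∨ (not not A → B)) = max(0.06, 1) = 1
  not B: Łukasiewicz ¬ gives 1 − 0.9 = 0.1
  (A ∧ not B) = min(0.06, 0.1) = 0.06
  (A → A): min(1, 1 − 0.06 + 0.06) = 1
  ((A ∧ not B) ∧ (A → A)) = min(0.06, 1) = 0.06
  not ((A ∧ not B) ∧ (A → A)): Łukasiewicz ¬ gives 1 − 0.06 = 0.94
  not not ((A ∧ not B) ∧ (A → A)): Łukasiewicz ¬ gives 1 − 0.94 = 0.06
  ((A ∨ (not not A → B)) ∨ not not ((A ∧ not B) ∧ (A → A))) = max(1, 0.06) = 1
  Łukasiewicz value = 1
Difference: 0.9 − 1 = -0.10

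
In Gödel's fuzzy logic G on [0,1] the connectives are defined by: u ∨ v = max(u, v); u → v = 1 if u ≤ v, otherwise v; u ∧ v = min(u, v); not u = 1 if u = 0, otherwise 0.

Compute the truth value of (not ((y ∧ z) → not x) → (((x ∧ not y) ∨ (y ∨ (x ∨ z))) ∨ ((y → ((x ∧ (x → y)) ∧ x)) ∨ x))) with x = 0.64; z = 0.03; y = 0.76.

(y ∧ z) = min(0.76, 0.03) = 0.03
not x: Gödel ¬ of 0.64 = 0 (operand ≠ 0)
((y ∧ z) → not x): 0.03 > 0, so result = 0
not ((y ∧ z) → not x): Gödel ¬ of 0 = 1 (operand is 0)
not y: Gödel ¬ of 0.76 = 0 (operand ≠ 0)
(x ∧ not y) = min(0.64, 0) = 0
(x ∨ z) = max(0.64, 0.03) = 0.64
(y ∨ (x ∨ z)) = max(0.76, 0.64) = 0.76
((x ∧ not y) ∨ (y ∨ (x ∨ z))) = max(0, 0.76) = 0.76
(x → y): 0.64 ≤ 0.76, so result = 1
(x ∧ (x → y)) = min(0.64, 1) = 0.64
((x ∧ (x → y)) ∧ x) = min(0.64, 0.64) = 0.64
(y → ((x ∧ (x → y)) ∧ x)): 0.76 > 0.64, so result = 0.64
((y → ((x ∧ (x → y)) ∧ x)) ∨ x) = max(0.64, 0.64) = 0.64
(((x ∧ not y) ∨ (y ∨ (x ∨ z))) ∨ ((y → ((x ∧ (x → y)) ∧ x)) ∨ x)) = max(0.76, 0.64) = 0.76
(not ((y ∧ z) → not x) → (((x ∧ not y) ∨ (y ∨ (x ∨ z))) ∨ ((y → ((x ∧ (x → y)) ∧ x)) ∨ x))): 1 > 0.76, so result = 0.76

0.76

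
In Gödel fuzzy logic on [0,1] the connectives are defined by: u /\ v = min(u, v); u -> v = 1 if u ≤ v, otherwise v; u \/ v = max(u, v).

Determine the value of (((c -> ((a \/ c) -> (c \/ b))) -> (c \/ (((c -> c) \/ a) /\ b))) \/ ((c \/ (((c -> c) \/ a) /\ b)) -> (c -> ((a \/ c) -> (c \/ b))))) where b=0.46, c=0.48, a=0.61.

(a \/ c) = max(0.61, 0.48) = 0.61
(c \/ b) = max(0.48, 0.46) = 0.48
((a \/ c) -> (c \/ b)): 0.61 > 0.48, so result = 0.48
(c -> ((a \/ c) -> (c \/ b))): 0.48 ≤ 0.48, so result = 1
(c -> c): 0.48 ≤ 0.48, so result = 1
((c -> c) \/ a) = max(1, 0.61) = 1
(((c -> c) \/ a) /\ b) = min(1, 0.46) = 0.46
(c \/ (((c -> c) \/ a) /\ b)) = max(0.48, 0.46) = 0.48
((c -> ((a \/ c) -> (c \/ b))) -> (c \/ (((c -> c) \/ a) /\ b))): 1 > 0.48, so result = 0.48
(c -> c): 0.48 ≤ 0.48, so result = 1
((c -> c) \/ a) = max(1, 0.61) = 1
(((c -> c) \/ a) /\ b) = min(1, 0.46) = 0.46
(c \/ (((c -> c) \/ a) /\ b)) = max(0.48, 0.46) = 0.48
(a \/ c) = max(0.61, 0.48) = 0.61
(c \/ b) = max(0.48, 0.46) = 0.48
((a \/ c) -> (c \/ b)): 0.61 > 0.48, so result = 0.48
(c -> ((a \/ c) -> (c \/ b))): 0.48 ≤ 0.48, so result = 1
((c \/ (((c -> c) \/ a) /\ b)) -> (c -> ((a \/ c) -> (c \/ b)))): 0.48 ≤ 1, so result = 1
(((c -> ((a \/ c) -> (c \/ b))) -> (c \/ (((c -> c) \/ a) /\ b))) \/ ((c \/ (((c -> c) \/ a) /\ b)) -> (c -> ((a \/ c) -> (c \/ b))))) = max(0.48, 1) = 1

1.00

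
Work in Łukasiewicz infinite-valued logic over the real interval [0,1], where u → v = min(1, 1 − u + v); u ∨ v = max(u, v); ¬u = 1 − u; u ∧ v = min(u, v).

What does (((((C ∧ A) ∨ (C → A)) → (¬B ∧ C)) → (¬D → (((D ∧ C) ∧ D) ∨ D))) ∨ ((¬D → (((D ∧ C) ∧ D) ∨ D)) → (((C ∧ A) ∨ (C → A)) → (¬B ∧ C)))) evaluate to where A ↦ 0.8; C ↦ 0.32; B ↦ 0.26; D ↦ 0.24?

(C ∧ A) = min(0.32, 0.8) = 0.32
(C → A): min(1, 1 − 0.32 + 0.8) = 1
((C ∧ A) ∨ (C → A)) = max(0.32, 1) = 1
¬B: Łukasiewicz ¬ gives 1 − 0.26 = 0.74
(¬B ∧ C) = min(0.74, 0.32) = 0.32
(((C ∧ A) ∨ (C → A)) → (¬B ∧ C)): min(1, 1 − 1 + 0.32) = 0.32
¬D: Łukasiewicz ¬ gives 1 − 0.24 = 0.76
(D ∧ C) = min(0.24, 0.32) = 0.24
((D ∧ C) ∧ D) = min(0.24, 0.24) = 0.24
(((D ∧ C) ∧ D) ∨ D) = max(0.24, 0.24) = 0.24
(¬D → (((D ∧ C) ∧ D) ∨ D)): min(1, 1 − 0.76 + 0.24) = 0.48
((((C ∧ A) ∨ (C → A)) → (¬B ∧ C)) → (¬D → (((D ∧ C) ∧ D) ∨ D))): min(1, 1 − 0.32 + 0.48) = 1
¬D: Łukasiewicz ¬ gives 1 − 0.24 = 0.76
(D ∧ C) = min(0.24, 0.32) = 0.24
((D ∧ C) ∧ D) = min(0.24, 0.24) = 0.24
(((D ∧ C) ∧ D) ∨ D) = max(0.24, 0.24) = 0.24
(¬D → (((D ∧ C) ∧ D) ∨ D)): min(1, 1 − 0.76 + 0.24) = 0.48
(C ∧ A) = min(0.32, 0.8) = 0.32
(C → A): min(1, 1 − 0.32 + 0.8) = 1
((C ∧ A) ∨ (C → A)) = max(0.32, 1) = 1
¬B: Łukasiewicz ¬ gives 1 − 0.26 = 0.74
(¬B ∧ C) = min(0.74, 0.32) = 0.32
(((C ∧ A) ∨ (C → A)) → (¬B ∧ C)): min(1, 1 − 1 + 0.32) = 0.32
((¬D → (((D ∧ C) ∧ D) ∨ D)) → (((C ∧ A) ∨ (C → A)) → (¬B ∧ C))): min(1, 1 − 0.48 + 0.32) = 0.84
(((((C ∧ A) ∨ (C → A)) → (¬B ∧ C)) → (¬D → (((D ∧ C) ∧ D) ∨ D))) ∨ ((¬D → (((D ∧ C) ∧ D) ∨ D)) → (((C ∧ A) ∨ (C → A)) → (¬B ∧ C)))) = max(1, 0.84) = 1

1.00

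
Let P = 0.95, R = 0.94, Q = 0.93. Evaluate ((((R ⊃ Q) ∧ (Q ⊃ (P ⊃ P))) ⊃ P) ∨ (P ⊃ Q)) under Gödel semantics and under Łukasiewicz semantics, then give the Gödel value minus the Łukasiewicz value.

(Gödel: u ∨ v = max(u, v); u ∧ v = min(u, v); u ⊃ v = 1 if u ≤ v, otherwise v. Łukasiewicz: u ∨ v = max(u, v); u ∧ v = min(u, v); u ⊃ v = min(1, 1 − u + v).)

0.02

Gödel evaluation:
  (R ⊃ Q): 0.94 > 0.93, so result = 0.93
  (P ⊃ P): 0.95 ≤ 0.95, so result = 1
  (Q ⊃ (P ⊃ P)): 0.93 ≤ 1, so result = 1
  ((R ⊃ Q) ∧ (Q ⊃ (P ⊃ P))) = min(0.93, 1) = 0.93
  (((R ⊃ Q) ∧ (Q ⊃ (P ⊃ P))) ⊃ P): 0.93 ≤ 0.95, so result = 1
  (P ⊃ Q): 0.95 > 0.93, so result = 0.93
  ((((R ⊃ Q) ∧ (Q ⊃ (P ⊃ P))) ⊃ P) ∨ (P ⊃ Q)) = max(1, 0.93) = 1
  Gödel value = 1
Łukasiewicz evaluation:
  (R ⊃ Q): min(1, 1 − 0.94 + 0.93) = 0.99
  (P ⊃ P): min(1, 1 − 0.95 + 0.95) = 1
  (Q ⊃ (P ⊃ P)): min(1, 1 − 0.93 + 1) = 1
  ((R ⊃ Q) ∧ (Q ⊃ (P ⊃ P))) = min(0.99, 1) = 0.99
  (((R ⊃ Q) ∧ (Q ⊃ (P ⊃ P))) ⊃ P): min(1, 1 − 0.99 + 0.95) = 0.96
  (P ⊃ Q): min(1, 1 − 0.95 + 0.93) = 0.98
  ((((R ⊃ Q) ∧ (Q ⊃ (P ⊃ P))) ⊃ P) ∨ (P ⊃ Q)) = max(0.96, 0.98) = 0.98
  Łukasiewicz value = 0.98
Difference: 1 − 0.98 = 0.02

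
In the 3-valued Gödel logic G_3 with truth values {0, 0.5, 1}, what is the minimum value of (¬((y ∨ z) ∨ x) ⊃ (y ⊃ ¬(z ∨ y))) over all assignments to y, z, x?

Every assignment gives 1. For instance at y = 0, z = 0, x = 0:
  (y ∨ z) = max(0, 0) = 0
  ((y ∨ z) ∨ x) = max(0, 0) = 0
  ¬((y ∨ z) ∨ x): Gödel ¬ of 0 = 1 (operand is 0)
  (z ∨ y) = max(0, 0) = 0
  ¬(z ∨ y): Gödel ¬ of 0 = 1 (operand is 0)
  (y ⊃ ¬(z ∨ y)): 0 ≤ 1, so result = 1
  (¬((y ∨ z) ∨ x) ⊃ (y ⊃ ¬(z ∨ y))): 1 ≤ 1, so result = 1
All 27 assignments give value 1 — the formula is a G_3-tautology.

1.00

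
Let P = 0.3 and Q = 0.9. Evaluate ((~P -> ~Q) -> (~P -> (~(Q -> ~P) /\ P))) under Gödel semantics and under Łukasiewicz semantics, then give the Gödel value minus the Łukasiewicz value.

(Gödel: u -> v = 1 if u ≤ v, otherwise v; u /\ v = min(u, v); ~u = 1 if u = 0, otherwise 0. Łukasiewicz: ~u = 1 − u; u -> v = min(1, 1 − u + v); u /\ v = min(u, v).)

0.00

Gödel evaluation:
  ~P: Gödel ¬ of 0.3 = 0 (operand ≠ 0)
  ~Q: Gödel ¬ of 0.9 = 0 (operand ≠ 0)
  (~P -> ~Q): 0 ≤ 0, so result = 1
  ~P: Gödel ¬ of 0.3 = 0 (operand ≠ 0)
  ~P: Gödel ¬ of 0.3 = 0 (operand ≠ 0)
  (Q -> ~P): 0.9 > 0, so result = 0
  ~(Q -> ~P): Gödel ¬ of 0 = 1 (operand is 0)
  (~(Q -> ~P) /\ P) = min(1, 0.3) = 0.3
  (~P -> (~(Q -> ~P) /\ P)): 0 ≤ 0.3, so result = 1
  ((~P -> ~Q) -> (~P -> (~(Q -> ~P) /\ P))): 1 ≤ 1, so result = 1
  Gödel value = 1
Łukasiewicz evaluation:
  ~P: Łukasiewicz ¬ gives 1 − 0.3 = 0.7
  ~Q: Łukasiewicz ¬ gives 1 − 0.9 = 0.1
  (~P -> ~Q): min(1, 1 − 0.7 + 0.1) = 0.4
  ~P: Łukasiewicz ¬ gives 1 − 0.3 = 0.7
  ~P: Łukasiewicz ¬ gives 1 − 0.3 = 0.7
  (Q -> ~P): min(1, 1 − 0.9 + 0.7) = 0.8
  ~(Q -> ~P): Łukasiewicz ¬ gives 1 − 0.8 = 0.2
  (~(Q -> ~P) /\ P) = min(0.2, 0.3) = 0.2
  (~P -> (~(Q -> ~P) /\ P)): min(1, 1 − 0.7 + 0.2) = 0.5
  ((~P -> ~Q) -> (~P -> (~(Q -> ~P) /\ P))): min(1, 1 − 0.4 + 0.5) = 1
  Łukasiewicz value = 1
Difference: 1 − 1 = 0.00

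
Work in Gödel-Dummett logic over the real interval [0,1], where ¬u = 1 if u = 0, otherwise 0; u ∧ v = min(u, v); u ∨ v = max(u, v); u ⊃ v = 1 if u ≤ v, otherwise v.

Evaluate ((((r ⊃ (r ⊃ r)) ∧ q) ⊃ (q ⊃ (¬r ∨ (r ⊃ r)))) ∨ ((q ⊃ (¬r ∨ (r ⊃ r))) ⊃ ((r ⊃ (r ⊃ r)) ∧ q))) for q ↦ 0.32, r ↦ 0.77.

1.00

(r ⊃ r): 0.77 ≤ 0.77, so result = 1
(r ⊃ (r ⊃ r)): 0.77 ≤ 1, so result = 1
((r ⊃ (r ⊃ r)) ∧ q) = min(1, 0.32) = 0.32
¬r: Gödel ¬ of 0.77 = 0 (operand ≠ 0)
(r ⊃ r): 0.77 ≤ 0.77, so result = 1
(¬r ∨ (r ⊃ r)) = max(0, 1) = 1
(q ⊃ (¬r ∨ (r ⊃ r))): 0.32 ≤ 1, so result = 1
(((r ⊃ (r ⊃ r)) ∧ q) ⊃ (q ⊃ (¬r ∨ (r ⊃ r)))): 0.32 ≤ 1, so result = 1
¬r: Gödel ¬ of 0.77 = 0 (operand ≠ 0)
(r ⊃ r): 0.77 ≤ 0.77, so result = 1
(¬r ∨ (r ⊃ r)) = max(0, 1) = 1
(q ⊃ (¬r ∨ (r ⊃ r))): 0.32 ≤ 1, so result = 1
(r ⊃ r): 0.77 ≤ 0.77, so result = 1
(r ⊃ (r ⊃ r)): 0.77 ≤ 1, so result = 1
((r ⊃ (r ⊃ r)) ∧ q) = min(1, 0.32) = 0.32
((q ⊃ (¬r ∨ (r ⊃ r))) ⊃ ((r ⊃ (r ⊃ r)) ∧ q)): 1 > 0.32, so result = 0.32
((((r ⊃ (r ⊃ r)) ∧ q) ⊃ (q ⊃ (¬r ∨ (r ⊃ r)))) ∨ ((q ⊃ (¬r ∨ (r ⊃ r))) ⊃ ((r ⊃ (r ⊃ r)) ∧ q))) = max(1, 0.32) = 1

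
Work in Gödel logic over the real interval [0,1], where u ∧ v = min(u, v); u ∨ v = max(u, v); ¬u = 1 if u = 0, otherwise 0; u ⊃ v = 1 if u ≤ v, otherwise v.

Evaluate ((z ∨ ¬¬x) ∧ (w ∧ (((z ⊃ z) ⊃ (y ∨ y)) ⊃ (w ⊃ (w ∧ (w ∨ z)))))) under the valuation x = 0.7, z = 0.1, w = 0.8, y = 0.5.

0.80

¬x: Gödel ¬ of 0.7 = 0 (operand ≠ 0)
¬¬x: Gödel ¬ of 0 = 1 (operand is 0)
(z ∨ ¬¬x) = max(0.1, 1) = 1
(z ⊃ z): 0.1 ≤ 0.1, so result = 1
(y ∨ y) = max(0.5, 0.5) = 0.5
((z ⊃ z) ⊃ (y ∨ y)): 1 > 0.5, so result = 0.5
(w ∨ z) = max(0.8, 0.1) = 0.8
(w ∧ (w ∨ z)) = min(0.8, 0.8) = 0.8
(w ⊃ (w ∧ (w ∨ z))): 0.8 ≤ 0.8, so result = 1
(((z ⊃ z) ⊃ (y ∨ y)) ⊃ (w ⊃ (w ∧ (w ∨ z)))): 0.5 ≤ 1, so result = 1
(w ∧ (((z ⊃ z) ⊃ (y ∨ y)) ⊃ (w ⊃ (w ∧ (w ∨ z))))) = min(0.8, 1) = 0.8
((z ∨ ¬¬x) ∧ (w ∧ (((z ⊃ z) ⊃ (y ∨ y)) ⊃ (w ⊃ (w ∧ (w ∨ z)))))) = min(1, 0.8) = 0.8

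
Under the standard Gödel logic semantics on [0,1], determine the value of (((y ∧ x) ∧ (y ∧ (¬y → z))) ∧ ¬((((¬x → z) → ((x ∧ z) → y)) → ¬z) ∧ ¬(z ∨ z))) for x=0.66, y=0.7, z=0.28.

0.66

(y ∧ x) = min(0.7, 0.66) = 0.66
¬y: Gödel ¬ of 0.7 = 0 (operand ≠ 0)
(¬y → z): 0 ≤ 0.28, so result = 1
(y ∧ (¬y → z)) = min(0.7, 1) = 0.7
((y ∧ x) ∧ (y ∧ (¬y → z))) = min(0.66, 0.7) = 0.66
¬x: Gödel ¬ of 0.66 = 0 (operand ≠ 0)
(¬x → z): 0 ≤ 0.28, so result = 1
(x ∧ z) = min(0.66, 0.28) = 0.28
((x ∧ z) → y): 0.28 ≤ 0.7, so result = 1
((¬x → z) → ((x ∧ z) → y)): 1 ≤ 1, so result = 1
¬z: Gödel ¬ of 0.28 = 0 (operand ≠ 0)
(((¬x → z) → ((x ∧ z) → y)) → ¬z): 1 > 0, so result = 0
(z ∨ z) = max(0.28, 0.28) = 0.28
¬(z ∨ z): Gödel ¬ of 0.28 = 0 (operand ≠ 0)
((((¬x → z) → ((x ∧ z) → y)) → ¬z) ∧ ¬(z ∨ z)) = min(0, 0) = 0
¬((((¬x → z) → ((x ∧ z) → y)) → ¬z) ∧ ¬(z ∨ z)): Gödel ¬ of 0 = 1 (operand is 0)
(((y ∧ x) ∧ (y ∧ (¬y → z))) ∧ ¬((((¬x → z) → ((x ∧ z) → y)) → ¬z) ∧ ¬(z ∨ z))) = min(0.66, 1) = 0.66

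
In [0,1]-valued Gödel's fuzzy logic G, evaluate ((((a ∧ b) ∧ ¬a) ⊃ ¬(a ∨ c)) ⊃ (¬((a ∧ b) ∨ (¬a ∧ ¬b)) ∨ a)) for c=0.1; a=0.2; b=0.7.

0.20

(a ∧ b) = min(0.2, 0.7) = 0.2
¬a: Gödel ¬ of 0.2 = 0 (operand ≠ 0)
((a ∧ b) ∧ ¬a) = min(0.2, 0) = 0
(a ∨ c) = max(0.2, 0.1) = 0.2
¬(a ∨ c): Gödel ¬ of 0.2 = 0 (operand ≠ 0)
(((a ∧ b) ∧ ¬a) ⊃ ¬(a ∨ c)): 0 ≤ 0, so result = 1
(a ∧ b) = min(0.2, 0.7) = 0.2
¬a: Gödel ¬ of 0.2 = 0 (operand ≠ 0)
¬b: Gödel ¬ of 0.7 = 0 (operand ≠ 0)
(¬a ∧ ¬b) = min(0, 0) = 0
((a ∧ b) ∨ (¬a ∧ ¬b)) = max(0.2, 0) = 0.2
¬((a ∧ b) ∨ (¬a ∧ ¬b)): Gödel ¬ of 0.2 = 0 (operand ≠ 0)
(¬((a ∧ b) ∨ (¬a ∧ ¬b)) ∨ a) = max(0, 0.2) = 0.2
((((a ∧ b) ∧ ¬a) ⊃ ¬(a ∨ c)) ⊃ (¬((a ∧ b) ∨ (¬a ∧ ¬b)) ∨ a)): 1 > 0.2, so result = 0.2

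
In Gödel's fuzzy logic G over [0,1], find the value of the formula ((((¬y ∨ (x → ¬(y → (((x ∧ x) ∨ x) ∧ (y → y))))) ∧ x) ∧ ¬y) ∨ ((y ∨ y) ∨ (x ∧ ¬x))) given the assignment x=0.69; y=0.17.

0.17

¬y: Gödel ¬ of 0.17 = 0 (operand ≠ 0)
(x ∧ x) = min(0.69, 0.69) = 0.69
((x ∧ x) ∨ x) = max(0.69, 0.69) = 0.69
(y → y): 0.17 ≤ 0.17, so result = 1
(((x ∧ x) ∨ x) ∧ (y → y)) = min(0.69, 1) = 0.69
(y → (((x ∧ x) ∨ x) ∧ (y → y))): 0.17 ≤ 0.69, so result = 1
¬(y → (((x ∧ x) ∨ x) ∧ (y → y))): Gödel ¬ of 1 = 0 (operand ≠ 0)
(x → ¬(y → (((x ∧ x) ∨ x) ∧ (y → y)))): 0.69 > 0, so result = 0
(¬y ∨ (x → ¬(y → (((x ∧ x) ∨ x) ∧ (y → y))))) = max(0, 0) = 0
((¬y ∨ (x → ¬(y → (((x ∧ x) ∨ x) ∧ (y → y))))) ∧ x) = min(0, 0.69) = 0
¬y: Gödel ¬ of 0.17 = 0 (operand ≠ 0)
(((¬y ∨ (x → ¬(y → (((x ∧ x) ∨ x) ∧ (y → y))))) ∧ x) ∧ ¬y) = min(0, 0) = 0
(y ∨ y) = max(0.17, 0.17) = 0.17
¬x: Gödel ¬ of 0.69 = 0 (operand ≠ 0)
(x ∧ ¬x) = min(0.69, 0) = 0
((y ∨ y) ∨ (x ∧ ¬x)) = max(0.17, 0) = 0.17
((((¬y ∨ (x → ¬(y → (((x ∧ x) ∨ x) ∧ (y → y))))) ∧ x) ∧ ¬y) ∨ ((y ∨ y) ∨ (x ∧ ¬x))) = max(0, 0.17) = 0.17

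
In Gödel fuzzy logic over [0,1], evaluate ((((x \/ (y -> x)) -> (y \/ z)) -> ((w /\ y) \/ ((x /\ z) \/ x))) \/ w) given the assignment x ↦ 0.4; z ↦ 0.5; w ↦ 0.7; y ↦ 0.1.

(y -> x): 0.1 ≤ 0.4, so result = 1
(x \/ (y -> x)) = max(0.4, 1) = 1
(y \/ z) = max(0.1, 0.5) = 0.5
((x \/ (y -> x)) -> (y \/ z)): 1 > 0.5, so result = 0.5
(w /\ y) = min(0.7, 0.1) = 0.1
(x /\ z) = min(0.4, 0.5) = 0.4
((x /\ z) \/ x) = max(0.4, 0.4) = 0.4
((w /\ y) \/ ((x /\ z) \/ x)) = max(0.1, 0.4) = 0.4
(((x \/ (y -> x)) -> (y \/ z)) -> ((w /\ y) \/ ((x /\ z) \/ x))): 0.5 > 0.4, so result = 0.4
((((x \/ (y -> x)) -> (y \/ z)) -> ((w /\ y) \/ ((x /\ z) \/ x))) \/ w) = max(0.4, 0.7) = 0.7

0.70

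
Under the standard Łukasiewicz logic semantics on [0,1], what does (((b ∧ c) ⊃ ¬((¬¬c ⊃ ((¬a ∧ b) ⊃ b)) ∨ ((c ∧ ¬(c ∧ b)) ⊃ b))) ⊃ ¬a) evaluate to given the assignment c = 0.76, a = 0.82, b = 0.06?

0.24

(b ∧ c) = min(0.06, 0.76) = 0.06
¬c: Łukasiewicz ¬ gives 1 − 0.76 = 0.24
¬¬c: Łukasiewicz ¬ gives 1 − 0.24 = 0.76
¬a: Łukasiewicz ¬ gives 1 − 0.82 = 0.18
(¬a ∧ b) = min(0.18, 0.06) = 0.06
((¬a ∧ b) ⊃ b): min(1, 1 − 0.06 + 0.06) = 1
(¬¬c ⊃ ((¬a ∧ b) ⊃ b)): min(1, 1 − 0.76 + 1) = 1
(c ∧ b) = min(0.76, 0.06) = 0.06
¬(c ∧ b): Łukasiewicz ¬ gives 1 − 0.06 = 0.94
(c ∧ ¬(c ∧ b)) = min(0.76, 0.94) = 0.76
((c ∧ ¬(c ∧ b)) ⊃ b): min(1, 1 − 0.76 + 0.06) = 0.3
((¬¬c ⊃ ((¬a ∧ b) ⊃ b)) ∨ ((c ∧ ¬(c ∧ b)) ⊃ b)) = max(1, 0.3) = 1
¬((¬¬c ⊃ ((¬a ∧ b) ⊃ b)) ∨ ((c ∧ ¬(c ∧ b)) ⊃ b)): Łukasiewicz ¬ gives 1 − 1 = 0
((b ∧ c) ⊃ ¬((¬¬c ⊃ ((¬a ∧ b) ⊃ b)) ∨ ((c ∧ ¬(c ∧ b)) ⊃ b))): min(1, 1 − 0.06 + 0) = 0.94
¬a: Łukasiewicz ¬ gives 1 − 0.82 = 0.18
(((b ∧ c) ⊃ ¬((¬¬c ⊃ ((¬a ∧ b) ⊃ b)) ∨ ((c ∧ ¬(c ∧ b)) ⊃ b))) ⊃ ¬a): min(1, 1 − 0.94 + 0.18) = 0.24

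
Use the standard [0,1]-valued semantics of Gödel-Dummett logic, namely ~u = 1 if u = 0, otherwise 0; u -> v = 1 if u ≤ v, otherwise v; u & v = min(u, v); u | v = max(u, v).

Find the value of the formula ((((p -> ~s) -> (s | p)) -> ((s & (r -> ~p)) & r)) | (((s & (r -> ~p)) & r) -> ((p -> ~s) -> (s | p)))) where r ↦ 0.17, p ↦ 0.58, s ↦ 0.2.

1.00

~s: Gödel ¬ of 0.2 = 0 (operand ≠ 0)
(p -> ~s): 0.58 > 0, so result = 0
(s | p) = max(0.2, 0.58) = 0.58
((p -> ~s) -> (s | p)): 0 ≤ 0.58, so result = 1
~p: Gödel ¬ of 0.58 = 0 (operand ≠ 0)
(r -> ~p): 0.17 > 0, so result = 0
(s & (r -> ~p)) = min(0.2, 0) = 0
((s & (r -> ~p)) & r) = min(0, 0.17) = 0
(((p -> ~s) -> (s | p)) -> ((s & (r -> ~p)) & r)): 1 > 0, so result = 0
~p: Gödel ¬ of 0.58 = 0 (operand ≠ 0)
(r -> ~p): 0.17 > 0, so result = 0
(s & (r -> ~p)) = min(0.2, 0) = 0
((s & (r -> ~p)) & r) = min(0, 0.17) = 0
~s: Gödel ¬ of 0.2 = 0 (operand ≠ 0)
(p -> ~s): 0.58 > 0, so result = 0
(s | p) = max(0.2, 0.58) = 0.58
((p -> ~s) -> (s | p)): 0 ≤ 0.58, so result = 1
(((s & (r -> ~p)) & r) -> ((p -> ~s) -> (s | p))): 0 ≤ 1, so result = 1
((((p -> ~s) -> (s | p)) -> ((s & (r -> ~p)) & r)) | (((s & (r -> ~p)) & r) -> ((p -> ~s) -> (s | p)))) = max(0, 1) = 1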